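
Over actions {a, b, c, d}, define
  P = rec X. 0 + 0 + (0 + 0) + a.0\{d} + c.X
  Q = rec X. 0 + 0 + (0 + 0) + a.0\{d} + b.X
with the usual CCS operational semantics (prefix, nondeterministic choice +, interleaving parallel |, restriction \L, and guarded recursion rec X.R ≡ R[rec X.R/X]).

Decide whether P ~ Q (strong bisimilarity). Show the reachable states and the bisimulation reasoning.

not bisimilar

Reachable graph of P (2 states):
  s0 = rec X. 0 + 0 + (0 + 0) + a.0\{d} + c.X has moves -a-> s1, -c-> s0
  s1 = 0\{d} has moves ∅
Reachable graph of Q (2 states):
  t0 = rec X. 0 + 0 + (0 + 0) + a.0\{d} + b.X has moves -a-> t1, -b-> t0
  t1 = 0\{d} has moves ∅
Coarsest stable partition (strong bisimilarity classes):
  B0 = {s0}
  B1 = {s1, t1}
  B2 = {t0}
s0 ∈ B0, t0 ∈ B2 → different blocks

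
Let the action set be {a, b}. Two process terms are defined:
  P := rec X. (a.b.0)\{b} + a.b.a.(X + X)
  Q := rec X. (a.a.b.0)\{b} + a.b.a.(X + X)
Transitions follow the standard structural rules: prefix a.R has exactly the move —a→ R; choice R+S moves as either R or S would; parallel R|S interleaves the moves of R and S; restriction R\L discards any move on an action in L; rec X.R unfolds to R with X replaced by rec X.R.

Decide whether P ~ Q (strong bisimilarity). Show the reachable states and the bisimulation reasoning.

LTS(P): 5 reachable states
  s0 = rec X. (a.b.0)\{b} + a.b.a.(X + X) → -a-> s1, -a-> s2
  s1 = (b.0)\{b} → ∅
  s2 = b.a.((rec X. (a.b.0)\{b} + a.b.a.(X + X)) + (rec X. (a.b.0)\{b} + a.b.a.(X + X))) → -b-> s3
  s3 = a.((rec X. (a.b.0)\{b} + a.b.a.(X + X)) + (rec X. (a.b.0)\{b} + a.b.a.(X + X))) → -a-> s4
  s4 = (rec X. (a.b.0)\{b} + a.b.a.(X + X)) + (rec X. (a.b.0)\{b} + a.b.a.(X + X)) → -a-> s1, -a-> s2
LTS(Q): 6 reachable states
  t0 = rec X. (a.a.b.0)\{b} + a.b.a.(X + X) → -a-> t1, -a-> t2
  t1 = (a.b.0)\{b} → -a-> t3
  t2 = b.a.((rec X. (a.a.b.0)\{b} + a.b.a.(X + X)) + (rec X. (a.a.b.0)\{b} + a.b.a.(X + X))) → -b-> t4
  t3 = (b.0)\{b} → ∅
  t4 = a.((rec X. (a.a.b.0)\{b} + a.b.a.(X + X)) + (rec X. (a.a.b.0)\{b} + a.b.a.(X + X))) → -a-> t5
  t5 = (rec X. (a.a.b.0)\{b} + a.b.a.(X + X)) + (rec X. (a.a.b.0)\{b} + a.b.a.(X + X)) → -a-> t1, -a-> t2
Coarsest stable partition (strong bisimilarity classes):
  B0 = {s0, s4}
  B1 = {s1, t3}
  B2 = {s2}
  B3 = {s3}
  B4 = {t0, t5}
  B5 = {t1}
  B6 = {t2}
  B7 = {t4}
s0 ∈ B0, t0 ∈ B4 → different blocks

P ≁ Q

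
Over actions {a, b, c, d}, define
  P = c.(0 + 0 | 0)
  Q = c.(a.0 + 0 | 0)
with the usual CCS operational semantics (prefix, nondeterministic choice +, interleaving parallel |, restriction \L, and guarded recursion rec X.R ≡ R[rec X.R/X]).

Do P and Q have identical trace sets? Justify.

NO — witness ⟨ca⟩

P's transition system — 2 states:
  u0 = c.(0 + 0 | 0) :: --c--▸ u1
  u1 = 0 + 0 | 0 :: ∅
Q's transition system — 3 states:
  v0 = c.(a.0 + 0 | 0) :: --c--▸ v1
  v1 = a.0 + 0 | 0 :: --a--▸ v2
  v2 = 0 :: ∅
Run σ = ⟨ca⟩ on Q: start {v0}
  after c @ step 1: {v1}
  after a @ step 2: {v2}
  — Q admits the full trace.
Run σ = ⟨ca⟩ on P: start {u0}
  after c @ step 1: {u1}
  after a @ step 2: ∅ (P stuck)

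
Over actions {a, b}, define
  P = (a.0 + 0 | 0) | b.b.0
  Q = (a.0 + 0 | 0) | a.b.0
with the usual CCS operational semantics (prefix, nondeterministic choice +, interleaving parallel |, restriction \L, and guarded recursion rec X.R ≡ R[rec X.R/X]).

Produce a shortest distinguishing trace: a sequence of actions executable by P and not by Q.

b

LTS(P): 6 reachable states
  s0 = (a.0 + 0 | 0) | b.b.0 | —a→ s1, —b→ s2
  s1 = 0 | b.b.0 | —b→ s3
  s2 = (a.0 + 0 | 0) | b.0 | —a→ s3, —b→ s4
  s3 = 0 | b.0 | —b→ s5
  s4 = (a.0 + 0 | 0) | 0 | —a→ s5
  s5 = 0 | 0 | ∅
LTS(Q): 6 reachable states
  t0 = (a.0 + 0 | 0) | a.b.0 | —a→ t1, —a→ t2
  t1 = (a.0 + 0 | 0) | b.0 | —a→ t3, —b→ t4
  t2 = 0 | a.b.0 | —a→ t3
  t3 = 0 | b.0 | —b→ t5
  t4 = (a.0 + 0 | 0) | 0 | —a→ t5
  t5 = 0 | 0 | ∅
Executing b from P (initial set {s0}):
  [1] b ⇒ {s2}
  P completes σ.
Executing b from Q (initial set {t0}):
  [1] b ⇒ ∅ (Q stuck)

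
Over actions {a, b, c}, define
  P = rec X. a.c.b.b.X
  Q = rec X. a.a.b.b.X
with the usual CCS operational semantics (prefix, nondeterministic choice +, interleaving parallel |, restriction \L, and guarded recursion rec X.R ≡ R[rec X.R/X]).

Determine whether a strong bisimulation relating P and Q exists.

not bisimilar

LTS(P): 4 reachable states
  s0 = rec X. a.c.b.b.X | -a-> s1
  s1 = c.b.b.(rec X. a.c.b.b.X) | -c-> s2
  s2 = b.b.(rec X. a.c.b.b.X) | -b-> s3
  s3 = b.(rec X. a.c.b.b.X) | -b-> s0
LTS(Q): 4 reachable states
  t0 = rec X. a.a.b.b.X | -a-> t1
  t1 = a.b.b.(rec X. a.a.b.b.X) | -a-> t2
  t2 = b.b.(rec X. a.a.b.b.X) | -b-> t3
  t3 = b.(rec X. a.a.b.b.X) | -b-> t0
Partition-refinement fixed point:
  B0 = {s0}
  B1 = {s1}
  B2 = {s2}
  B3 = {s3}
  B4 = {t0}
  B5 = {t1}
  B6 = {t2}
  B7 = {t3}
s0 ∈ B0, t0 ∈ B4 → different blocks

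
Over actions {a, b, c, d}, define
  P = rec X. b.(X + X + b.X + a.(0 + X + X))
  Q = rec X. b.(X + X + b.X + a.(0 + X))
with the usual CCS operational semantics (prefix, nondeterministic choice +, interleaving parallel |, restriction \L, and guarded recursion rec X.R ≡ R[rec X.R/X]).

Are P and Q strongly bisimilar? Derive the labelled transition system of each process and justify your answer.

P's transition system — 3 states:
  p0 = rec X. b.(X + X + b.X + a.(0 + X + X)) | -b-> p1
  p1 = (rec X. b.(X + X + b.X + a.(0 + X + X))) + (rec X. b.(X + X + b.X + a.(0 + X + X))) + b.(rec X. b.(X + X + b.X + a.(0 + X + X))) + a.(0 + (rec X. b.(X + X + b.X + a.(0 + X + X))) + (rec X. b.(X + X + b.X + a.(0 + X + X)))) | -a-> p2, -b-> p0, -b-> p1
  p2 = 0 + (rec X. b.(X + X + b.X + a.(0 + X + X))) + (rec X. b.(X + X + b.X + a.(0 + X + X))) | -b-> p1
Q's transition system — 3 states:
  q0 = rec X. b.(X + X + b.X + a.(0 + X)) | -b-> q1
  q1 = (rec X. b.(X + X + b.X + a.(0 + X))) + (rec X. b.(X + X + b.X + a.(0 + X))) + b.(rec X. b.(X + X + b.X + a.(0 + X))) + a.(0 + (rec X. b.(X + X + b.X + a.(0 + X)))) | -a-> q2, -b-> q0, -b-> q1
  q2 = 0 + (rec X. b.(X + X + b.X + a.(0 + X))) | -b-> q1
Coarsest stable partition (strong bisimilarity classes):
  B0 = {p0, p2, q0, q2}
  B1 = {p1, q1}
p0 ∈ B0, q0 ∈ B0 → same block

YES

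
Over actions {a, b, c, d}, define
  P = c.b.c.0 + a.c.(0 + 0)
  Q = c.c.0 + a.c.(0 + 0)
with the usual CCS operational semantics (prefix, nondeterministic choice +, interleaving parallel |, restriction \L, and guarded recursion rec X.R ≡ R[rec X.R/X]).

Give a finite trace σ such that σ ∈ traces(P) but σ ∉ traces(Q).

cb

LTS(P): 6 reachable states
  u0 = c.b.c.0 + a.c.(0 + 0) has moves —a→ u1, —c→ u2
  u1 = c.(0 + 0) has moves —c→ u3
  u2 = b.c.0 has moves —b→ u4
  u3 = 0 + 0 has moves ·
  u4 = c.0 has moves —c→ u5
  u5 = 0 has moves ·
LTS(Q): 5 reachable states
  v0 = c.c.0 + a.c.(0 + 0) has moves —a→ v1, —c→ v2
  v1 = c.(0 + 0) has moves —c→ v3
  v2 = c.0 has moves —c→ v4
  v3 = 0 + 0 has moves ·
  v4 = 0 has moves ·
Executing cb from P (initial set {u0}):
  step 1 (c): {u2}
  step 2 (b): {u4}
  P completes σ.
Executing cb from Q (initial set {v0}):
  step 1 (c): {v2}
  step 2 (b): ∅ (Q stuck)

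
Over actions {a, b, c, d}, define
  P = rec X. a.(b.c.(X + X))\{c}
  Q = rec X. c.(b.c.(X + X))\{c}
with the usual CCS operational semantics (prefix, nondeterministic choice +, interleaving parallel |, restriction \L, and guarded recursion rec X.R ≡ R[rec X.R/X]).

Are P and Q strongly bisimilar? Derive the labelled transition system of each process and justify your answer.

NO

P's transition system — 3 states:
  m0 = rec X. a.(b.c.(X + X))\{c} | -a-> m1
  m1 = (b.c.((rec X. a.(b.c.(X + X))\{c}) + (rec X. a.(b.c.(X + X))\{c})))\{c} | -b-> m2
  m2 = (c.((rec X. a.(b.c.(X + X))\{c}) + (rec X. a.(b.c.(X + X))\{c})))\{c} | stopped
Q's transition system — 3 states:
  n0 = rec X. c.(b.c.(X + X))\{c} | -c-> n1
  n1 = (b.c.((rec X. c.(b.c.(X + X))\{c}) + (rec X. c.(b.c.(X + X))\{c})))\{c} | -b-> n2
  n2 = (c.((rec X. c.(b.c.(X + X))\{c}) + (rec X. c.(b.c.(X + X))\{c})))\{c} | stopped
Coarsest stable partition (strong bisimilarity classes):
  B0 = {m0}
  B1 = {m1, n1}
  B2 = {m2, n2}
  B3 = {n0}
m0 ∈ B0, n0 ∈ B3 → different blocks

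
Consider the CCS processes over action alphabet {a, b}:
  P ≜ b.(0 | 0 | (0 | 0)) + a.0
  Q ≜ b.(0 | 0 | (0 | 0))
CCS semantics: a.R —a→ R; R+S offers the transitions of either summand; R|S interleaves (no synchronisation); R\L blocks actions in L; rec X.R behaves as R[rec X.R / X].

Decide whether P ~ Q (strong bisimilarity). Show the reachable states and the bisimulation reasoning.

P ≁ Q

P's transition system — 3 states:
  u0 = b.(0 | 0 | (0 | 0)) + a.0 has moves --a--▸ u1, --b--▸ u2
  u1 = 0 has moves ·
  u2 = 0 | 0 | (0 | 0) has moves ·
Q's transition system — 2 states:
  v0 = b.(0 | 0 | (0 | 0)) has moves --b--▸ v1
  v1 = 0 | 0 | (0 | 0) has moves ·
Partition-refinement fixed point:
  B0 = {u0}
  B1 = {u1, u2, v1}
  B2 = {v0}
u0 ∈ B0, v0 ∈ B2 → different blocks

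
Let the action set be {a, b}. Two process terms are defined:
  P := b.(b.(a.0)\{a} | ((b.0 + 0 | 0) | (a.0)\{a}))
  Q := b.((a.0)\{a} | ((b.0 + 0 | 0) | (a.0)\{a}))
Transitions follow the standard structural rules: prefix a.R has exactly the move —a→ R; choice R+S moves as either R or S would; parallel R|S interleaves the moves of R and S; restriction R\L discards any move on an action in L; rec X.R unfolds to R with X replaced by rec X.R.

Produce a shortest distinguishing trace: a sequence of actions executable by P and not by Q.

bbb

LTS(P): 5 reachable states
  u0 = b.(b.(a.0)\{a} | ((b.0 + 0 | 0) | (a.0)\{a})) ⊢ =b=> u1
  u1 = b.(a.0)\{a} | ((b.0 + 0 | 0) | (a.0)\{a}) ⊢ =b=> u2, =b=> u3
  u2 = (a.0)\{a} | ((b.0 + 0 | 0) | (a.0)\{a}) ⊢ =b=> u4
  u3 = b.(a.0)\{a} | (0 | (a.0)\{a}) ⊢ =b=> u4
  u4 = (a.0)\{a} | (0 | (a.0)\{a}) ⊢ (no moves)
LTS(Q): 3 reachable states
  v0 = b.((a.0)\{a} | ((b.0 + 0 | 0) | (a.0)\{a})) ⊢ =b=> v1
  v1 = (a.0)\{a} | ((b.0 + 0 | 0) | (a.0)\{a}) ⊢ =b=> v2
  v2 = (a.0)\{a} | (0 | (a.0)\{a}) ⊢ (no moves)
Executing bbb from P (initial set {u0}):
  after b @ step 1: {u1}
  after b @ step 2: {u2, u3}
  after b @ step 3: {u4}
  P completes σ.
Executing bbb from Q (initial set {v0}):
  after b @ step 1: {v1}
  after b @ step 2: {v2}
  after b @ step 3: ∅ (Q stuck)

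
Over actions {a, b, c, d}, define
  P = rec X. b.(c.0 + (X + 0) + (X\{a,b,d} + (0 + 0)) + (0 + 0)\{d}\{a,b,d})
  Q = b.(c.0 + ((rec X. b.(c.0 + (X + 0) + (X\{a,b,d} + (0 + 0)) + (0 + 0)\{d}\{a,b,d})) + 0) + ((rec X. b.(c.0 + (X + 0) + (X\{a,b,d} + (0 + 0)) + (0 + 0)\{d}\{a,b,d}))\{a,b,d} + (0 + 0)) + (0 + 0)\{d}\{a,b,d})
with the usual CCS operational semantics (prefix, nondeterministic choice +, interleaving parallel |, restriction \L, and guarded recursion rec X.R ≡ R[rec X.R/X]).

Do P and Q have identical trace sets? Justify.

Reachable graph of P (3 states):
  s0 = rec X. b.(c.0 + (X + 0) + (X\{a,b,d} + (0 + 0)) + (0 + 0)\{d}\{a,b,d}) → -b-> s1
  s1 = c.0 + ((rec X. b.(c.0 + (X + 0) + (X\{a,b,d} + (0 + 0)) + (0 + 0)\{d}\{a,b,d})) + 0) + ((rec X. b.(c.0 + (X + 0) + (X\{a,b,d} + (0 + 0)) + (0 + 0)\{d}\{a,b,d}))\{a,b,d} + (0 + 0)) + (0 + 0)\{d}\{a,b,d} → -b-> s1, -c-> s2
  s2 = 0 → deadlocked
Reachable graph of Q (3 states):
  t0 = b.(c.0 + ((rec X. b.(c.0 + (X + 0) + (X\{a,b,d} + (0 + 0)) + (0 + 0)\{d}\{a,b,d})) + 0) + ((rec X. b.(c.0 + (X + 0) + (X\{a,b,d} + (0 + 0)) + (0 + 0)\{d}\{a,b,d}))\{a,b,d} + (0 + 0)) + (0 + 0)\{d}\{a,b,d}) → -b-> t1
  t1 = c.0 + ((rec X. b.(c.0 + (X + 0) + (X\{a,b,d} + (0 + 0)) + (0 + 0)\{d}\{a,b,d})) + 0) + ((rec X. b.(c.0 + (X + 0) + (X\{a,b,d} + (0 + 0)) + (0 + 0)\{d}\{a,b,d}))\{a,b,d} + (0 + 0)) + (0 + 0)\{d}\{a,b,d} → -b-> t1, -c-> t2
  t2 = 0 → deadlocked
Bisimilarity quotient blocks:
  B0 = {s0, t0}
  B1 = {s1, t1}
  B2 = {s2, t2}
s0 ∈ B0, t0 ∈ B0 → same block
Bisimilar ⇒ trace-equivalent.

trace-equivalent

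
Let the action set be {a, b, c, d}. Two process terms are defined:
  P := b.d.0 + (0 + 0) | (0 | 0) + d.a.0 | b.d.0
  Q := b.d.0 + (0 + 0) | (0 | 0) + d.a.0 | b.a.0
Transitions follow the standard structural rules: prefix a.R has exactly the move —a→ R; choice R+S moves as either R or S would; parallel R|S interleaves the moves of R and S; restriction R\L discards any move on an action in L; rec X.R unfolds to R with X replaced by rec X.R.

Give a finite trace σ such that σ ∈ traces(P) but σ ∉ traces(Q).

bdd

Reachable graph of P (11 states):
  m0 = b.d.0 + (0 + 0) | (0 | 0) + d.a.0 | b.d.0 → =b=> m1, =b=> m2, =d=> m3
  m1 = d.0 → =d=> m4
  m2 = d.a.0 | d.0 → =d=> m5, =d=> m6
  m3 = a.0 | b.d.0 → =a=> m7, =b=> m5
  m4 = 0 → stopped
  m5 = a.0 | d.0 → =a=> m8, =d=> m9
  m6 = d.a.0 | 0 → =d=> m9
  m7 = 0 | b.d.0 → =b=> m8
  m8 = 0 | d.0 → =d=> m10
  m9 = a.0 | 0 → =a=> m10
  m10 = 0 | 0 → stopped
Reachable graph of Q (11 states):
  n0 = b.d.0 + (0 + 0) | (0 | 0) + d.a.0 | b.a.0 → =b=> n1, =b=> n2, =d=> n3
  n1 = d.0 → =d=> n4
  n2 = d.a.0 | a.0 → =a=> n5, =d=> n6
  n3 = a.0 | b.a.0 → =a=> n7, =b=> n6
  n4 = 0 → stopped
  n5 = d.a.0 | 0 → =d=> n8
  n6 = a.0 | a.0 → =a=> n8, =a=> n9
  n7 = 0 | b.a.0 → =b=> n9
  n8 = a.0 | 0 → =a=> n10
  n9 = 0 | a.0 → =a=> n10
  n10 = 0 | 0 → stopped
Executing bdd from P (initial set {m0}):
  [1] b ⇒ {m1, m2}
  [2] d ⇒ {m4, m5, m6}
  [3] d ⇒ {m9}
  ✓ P
Executing bdd from Q (initial set {n0}):
  [1] b ⇒ {n1, n2}
  [2] d ⇒ {n4, n6}
  [3] d ⇒ ∅ (Q stuck)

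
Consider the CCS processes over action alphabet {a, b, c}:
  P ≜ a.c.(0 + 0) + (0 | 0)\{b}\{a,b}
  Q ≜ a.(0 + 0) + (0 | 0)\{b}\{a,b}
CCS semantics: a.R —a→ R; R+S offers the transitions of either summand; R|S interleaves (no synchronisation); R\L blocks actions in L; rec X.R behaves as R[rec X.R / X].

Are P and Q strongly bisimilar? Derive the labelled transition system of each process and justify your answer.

NO

P's transition system — 3 states:
  s0 = a.c.(0 + 0) + (0 | 0)\{b}\{a,b} :: --a--▸ s1
  s1 = c.(0 + 0) :: --c--▸ s2
  s2 = 0 + 0 :: ·
Q's transition system — 2 states:
  t0 = a.(0 + 0) + (0 | 0)\{b}\{a,b} :: --a--▸ t1
  t1 = 0 + 0 :: ·
Bisimilarity quotient blocks:
  B0 = {s0}
  B1 = {s1}
  B2 = {s2, t1}
  B3 = {t0}
s0 ∈ B0, t0 ∈ B3 → different blocks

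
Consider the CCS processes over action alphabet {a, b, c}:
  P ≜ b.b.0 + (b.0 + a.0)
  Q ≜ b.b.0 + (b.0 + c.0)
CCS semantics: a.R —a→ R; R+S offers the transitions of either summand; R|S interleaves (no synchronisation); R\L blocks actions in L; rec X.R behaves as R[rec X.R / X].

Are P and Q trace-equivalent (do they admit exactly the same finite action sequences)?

trace-distinct — witness ⟨a⟩

P's transition system — 3 states:
  p0 = b.b.0 + (b.0 + a.0) :: =a=> p1, =b=> p1, =b=> p2
  p1 = 0 :: ∅
  p2 = b.0 :: =b=> p1
Q's transition system — 3 states:
  q0 = b.b.0 + (b.0 + c.0) :: =b=> q1, =b=> q2, =c=> q1
  q1 = 0 :: ∅
  q2 = b.0 :: =b=> q1
Trace ⟨a⟩ through P, begin at {p0}:
  [1] a ⇒ {p1}
  ✓ P
Trace ⟨a⟩ through Q, begin at {q0}:
  [1] a ⇒ ∅  — Q cannot continue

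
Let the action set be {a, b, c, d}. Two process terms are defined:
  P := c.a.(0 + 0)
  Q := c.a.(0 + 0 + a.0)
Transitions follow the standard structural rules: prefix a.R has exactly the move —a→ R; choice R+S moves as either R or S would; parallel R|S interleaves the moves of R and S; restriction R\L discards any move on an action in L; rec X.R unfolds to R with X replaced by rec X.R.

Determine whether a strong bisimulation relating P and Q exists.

P's transition system — 3 states:
  u0 = c.a.(0 + 0) :: —c→ u1
  u1 = a.(0 + 0) :: —a→ u2
  u2 = 0 + 0 :: deadlocked
Q's transition system — 4 states:
  v0 = c.a.(0 + 0 + a.0) :: —c→ v1
  v1 = a.(0 + 0 + a.0) :: —a→ v2
  v2 = 0 + 0 + a.0 :: —a→ v3
  v3 = 0 :: deadlocked
Coarsest stable partition (strong bisimilarity classes):
  B0 = {u0}
  B1 = {u1, v2}
  B2 = {u2, v3}
  B3 = {v0}
  B4 = {v1}
u0 ∈ B0, v0 ∈ B3 → different blocks

P ≁ Q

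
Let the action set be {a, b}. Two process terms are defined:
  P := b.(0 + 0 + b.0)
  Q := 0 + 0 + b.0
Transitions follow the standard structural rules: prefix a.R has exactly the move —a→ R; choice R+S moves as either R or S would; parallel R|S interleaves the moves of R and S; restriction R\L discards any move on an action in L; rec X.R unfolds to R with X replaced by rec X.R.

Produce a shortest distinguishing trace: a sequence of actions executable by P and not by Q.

P's transition system — 3 states:
  p0 = b.(0 + 0 + b.0) ⊢ ··b··> p1
  p1 = 0 + 0 + b.0 ⊢ ··b··> p2
  p2 = 0 ⊢ (no moves)
Q's transition system — 2 states:
  q0 = 0 + 0 + b.0 ⊢ ··b··> q1
  q1 = 0 ⊢ (no moves)
Run σ = ⟨bb⟩ on P: start {p0}
  step 1 (b): {p1}
  step 2 (b): {p2}
  P completes σ.
Run σ = ⟨bb⟩ on Q: start {q0}
  step 1 (b): {q1}
  step 2 (b): no successor for Q

bb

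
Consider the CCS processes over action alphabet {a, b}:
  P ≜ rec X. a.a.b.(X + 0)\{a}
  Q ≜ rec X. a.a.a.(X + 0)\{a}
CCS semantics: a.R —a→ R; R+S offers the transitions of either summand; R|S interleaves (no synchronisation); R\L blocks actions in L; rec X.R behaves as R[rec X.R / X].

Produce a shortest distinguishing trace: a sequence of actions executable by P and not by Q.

aab

LTS(P): 4 reachable states
  u0 = rec X. a.a.b.(X + 0)\{a} → =a=> u1
  u1 = a.b.((rec X. a.a.b.(X + 0)\{a}) + 0)\{a} → =a=> u2
  u2 = b.((rec X. a.a.b.(X + 0)\{a}) + 0)\{a} → =b=> u3
  u3 = ((rec X. a.a.b.(X + 0)\{a}) + 0)\{a} → (no moves)
LTS(Q): 4 reachable states
  v0 = rec X. a.a.a.(X + 0)\{a} → =a=> v1
  v1 = a.a.((rec X. a.a.a.(X + 0)\{a}) + 0)\{a} → =a=> v2
  v2 = a.((rec X. a.a.a.(X + 0)\{a}) + 0)\{a} → =a=> v3
  v3 = ((rec X. a.a.a.(X + 0)\{a}) + 0)\{a} → (no moves)
Trace ⟨aab⟩ through P, begin at {u0}:
  after a @ step 1: {u1}
  after a @ step 2: {u2}
  after b @ step 3: {u3}
  ✓ P
Trace ⟨aab⟩ through Q, begin at {v0}:
  after a @ step 1: {v1}
  after a @ step 2: {v2}
  after b @ step 3: ∅ (Q stuck)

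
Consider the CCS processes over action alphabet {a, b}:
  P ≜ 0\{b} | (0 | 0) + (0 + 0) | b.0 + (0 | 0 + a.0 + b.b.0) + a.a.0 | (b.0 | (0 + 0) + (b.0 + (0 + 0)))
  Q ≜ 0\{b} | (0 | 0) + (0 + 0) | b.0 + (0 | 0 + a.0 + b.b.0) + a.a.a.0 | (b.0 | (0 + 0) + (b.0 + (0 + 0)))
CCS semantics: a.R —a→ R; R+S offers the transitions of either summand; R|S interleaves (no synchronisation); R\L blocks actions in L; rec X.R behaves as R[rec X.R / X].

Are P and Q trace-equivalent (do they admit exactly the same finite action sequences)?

Reachable graph of P (12 states):
  p0 = 0\{b} | (0 | 0) + (0 + 0) | b.0 + (0 | 0 + a.0 + b.b.0) + a.a.0 | (b.0 | (0 + 0) + (b.0 + (0 + 0))) → —a→ p1, —a→ p2, —b→ p3, —b→ p4, —b→ p5, —b→ p6
  p1 = 0 → stopped
  p2 = a.0 | (b.0 | (0 + 0) + (b.0 + (0 + 0))) → —a→ p7, —b→ p8, —b→ p9
  p3 = (0 + 0) | 0 → stopped
  p4 = a.a.0 | (0 | (0 + 0)) → —a→ p8
  p5 = a.a.0 | 0 → —a→ p9
  p6 = b.0 → —b→ p1
  p7 = 0 | (b.0 | (0 + 0) + (b.0 + (0 + 0))) → —b→ p10, —b→ p11
  p8 = a.0 | (0 | (0 + 0)) → —a→ p10
  p9 = a.0 | 0 → —a→ p11
  p10 = 0 | (0 | (0 + 0)) → stopped
  p11 = 0 | 0 → stopped
Reachable graph of Q (15 states):
  q0 = 0\{b} | (0 | 0) + (0 + 0) | b.0 + (0 | 0 + a.0 + b.b.0) + a.a.a.0 | (b.0 | (0 + 0) + (b.0 + (0 + 0))) → —a→ q1, —a→ q2, —b→ q3, —b→ q4, —b→ q5, —b→ q6
  q1 = 0 → stopped
  q2 = a.a.0 | (b.0 | (0 + 0) + (b.0 + (0 + 0))) → —a→ q7, —b→ q8, —b→ q9
  q3 = (0 + 0) | 0 → stopped
  q4 = a.a.a.0 | (0 | (0 + 0)) → —a→ q8
  q5 = a.a.a.0 | 0 → —a→ q9
  q6 = b.0 → —b→ q1
  q7 = a.0 | (b.0 | (0 + 0) + (b.0 + (0 + 0))) → —a→ q10, —b→ q11, —b→ q12
  q8 = a.a.0 | (0 | (0 + 0)) → —a→ q11
  q9 = a.a.0 | 0 → —a→ q12
  q10 = 0 | (b.0 | (0 + 0) + (b.0 + (0 + 0))) → —b→ q13, —b→ q14
  q11 = a.0 | (0 | (0 + 0)) → —a→ q13
  q12 = a.0 | 0 → —a→ q14
  q13 = 0 | (0 | (0 + 0)) → stopped
  q14 = 0 | 0 → stopped
Executing aaa from Q (initial set {q0}):
  after a @ step 1: {q1, q2}
  after a @ step 2: {q7}
  after a @ step 3: {q10}
  ✓ Q
Executing aaa from P (initial set {p0}):
  after a @ step 1: {p1, p2}
  after a @ step 2: {p7}
  after a @ step 3: ∅ (P stuck)

traces(P) ≠ traces(Q) — witness ⟨aaa⟩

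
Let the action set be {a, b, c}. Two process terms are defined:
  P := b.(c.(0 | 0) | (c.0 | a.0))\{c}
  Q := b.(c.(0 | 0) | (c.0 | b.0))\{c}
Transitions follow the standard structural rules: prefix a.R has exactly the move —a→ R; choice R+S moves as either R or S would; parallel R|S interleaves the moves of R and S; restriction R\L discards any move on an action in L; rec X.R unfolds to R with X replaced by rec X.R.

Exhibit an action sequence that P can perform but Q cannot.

LTS(P): 3 reachable states
  p0 = b.(c.(0 | 0) | (c.0 | a.0))\{c} has moves =b=> p1
  p1 = (c.(0 | 0) | (c.0 | a.0))\{c} has moves =a=> p2
  p2 = (c.(0 | 0) | (c.0 | 0))\{c} has moves stopped
LTS(Q): 3 reachable states
  q0 = b.(c.(0 | 0) | (c.0 | b.0))\{c} has moves =b=> q1
  q1 = (c.(0 | 0) | (c.0 | b.0))\{c} has moves =b=> q2
  q2 = (c.(0 | 0) | (c.0 | 0))\{c} has moves stopped
Run σ = ⟨ba⟩ on P: start {p0}
  step 1 (b): {p1}
  step 2 (a): {p2}
  P completes σ.
Run σ = ⟨ba⟩ on Q: start {q0}
  step 1 (b): {q1}
  step 2 (a): ∅ (Q stuck)

ba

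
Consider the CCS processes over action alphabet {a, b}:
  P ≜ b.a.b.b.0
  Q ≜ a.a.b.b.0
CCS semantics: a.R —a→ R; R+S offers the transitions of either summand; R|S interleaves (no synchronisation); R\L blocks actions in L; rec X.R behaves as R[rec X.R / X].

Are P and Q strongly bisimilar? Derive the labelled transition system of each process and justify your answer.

LTS(P): 5 reachable states
  u0 = b.a.b.b.0 :: =b=> u1
  u1 = a.b.b.0 :: =a=> u2
  u2 = b.b.0 :: =b=> u3
  u3 = b.0 :: =b=> u4
  u4 = 0 :: ·
LTS(Q): 5 reachable states
  v0 = a.a.b.b.0 :: =a=> v1
  v1 = a.b.b.0 :: =a=> v2
  v2 = b.b.0 :: =b=> v3
  v3 = b.0 :: =b=> v4
  v4 = 0 :: ·
Coarsest stable partition (strong bisimilarity classes):
  B0 = {u0}
  B1 = {u1, v1}
  B2 = {u2, v2}
  B3 = {u3, v3}
  B4 = {u4, v4}
  B5 = {v0}
u0 ∈ B0, v0 ∈ B5 → different blocks

not bisimilar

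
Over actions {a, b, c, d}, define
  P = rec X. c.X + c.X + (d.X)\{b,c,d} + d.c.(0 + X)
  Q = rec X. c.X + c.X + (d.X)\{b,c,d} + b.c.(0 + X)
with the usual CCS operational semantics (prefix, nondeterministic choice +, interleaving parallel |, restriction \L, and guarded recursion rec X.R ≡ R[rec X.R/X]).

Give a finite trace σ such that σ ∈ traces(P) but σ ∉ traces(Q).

d

LTS(P): 3 reachable states
  m0 = rec X. c.X + c.X + (d.X)\{b,c,d} + d.c.(0 + X) has moves -c-> m0, -d-> m1
  m1 = c.(0 + (rec X. c.X + c.X + (d.X)\{b,c,d} + d.c.(0 + X))) has moves -c-> m2
  m2 = 0 + (rec X. c.X + c.X + (d.X)\{b,c,d} + d.c.(0 + X)) has moves -c-> m0, -d-> m1
LTS(Q): 3 reachable states
  n0 = rec X. c.X + c.X + (d.X)\{b,c,d} + b.c.(0 + X) has moves -b-> n1, -c-> n0
  n1 = c.(0 + (rec X. c.X + c.X + (d.X)\{b,c,d} + b.c.(0 + X))) has moves -c-> n2
  n2 = 0 + (rec X. c.X + c.X + (d.X)\{b,c,d} + b.c.(0 + X)) has moves -b-> n1, -c-> n0
Trace ⟨d⟩ through P, begin at {m0}:
  step 1 (d): {m1}
  — P admits the full trace.
Trace ⟨d⟩ through Q, begin at {n0}:
  step 1 (d): no successor for Q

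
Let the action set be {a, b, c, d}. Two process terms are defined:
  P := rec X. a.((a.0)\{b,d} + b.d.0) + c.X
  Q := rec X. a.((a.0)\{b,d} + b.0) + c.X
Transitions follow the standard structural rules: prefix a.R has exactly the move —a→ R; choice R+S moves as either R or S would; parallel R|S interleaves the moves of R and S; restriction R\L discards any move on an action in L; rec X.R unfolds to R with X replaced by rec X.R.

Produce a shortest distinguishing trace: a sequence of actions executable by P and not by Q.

Reachable graph of P (5 states):
  p0 = rec X. a.((a.0)\{b,d} + b.d.0) + c.X | —a→ p1, —c→ p0
  p1 = (a.0)\{b,d} + b.d.0 | —a→ p2, —b→ p3
  p2 = 0\{b,d} | ∅
  p3 = d.0 | —d→ p4
  p4 = 0 | ∅
Reachable graph of Q (4 states):
  q0 = rec X. a.((a.0)\{b,d} + b.0) + c.X | —a→ q1, —c→ q0
  q1 = (a.0)\{b,d} + b.0 | —a→ q2, —b→ q3
  q2 = 0\{b,d} | ∅
  q3 = 0 | ∅
Trace ⟨abd⟩ through P, begin at {p0}:
  [1] a ⇒ {p1}
  [2] b ⇒ {p3}
  [3] d ⇒ {p4}
  ✓ P
Trace ⟨abd⟩ through Q, begin at {q0}:
  [1] a ⇒ {q1}
  [2] b ⇒ {q3}
  [3] d ⇒ no successor for Q

abd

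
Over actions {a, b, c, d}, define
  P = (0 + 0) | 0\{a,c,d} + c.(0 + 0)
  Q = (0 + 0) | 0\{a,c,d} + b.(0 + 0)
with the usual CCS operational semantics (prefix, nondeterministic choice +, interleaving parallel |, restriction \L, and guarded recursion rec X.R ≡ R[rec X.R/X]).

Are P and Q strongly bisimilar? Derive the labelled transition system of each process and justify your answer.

LTS(P): 2 reachable states
  u0 = (0 + 0) | 0\{a,c,d} + c.(0 + 0) has moves -c-> u1
  u1 = 0 + 0 has moves stopped
LTS(Q): 2 reachable states
  v0 = (0 + 0) | 0\{a,c,d} + b.(0 + 0) has moves -b-> v1
  v1 = 0 + 0 has moves stopped
Coarsest stable partition (strong bisimilarity classes):
  B0 = {u0}
  B1 = {u1, v1}
  B2 = {v0}
u0 ∈ B0, v0 ∈ B2 → different blocks

NO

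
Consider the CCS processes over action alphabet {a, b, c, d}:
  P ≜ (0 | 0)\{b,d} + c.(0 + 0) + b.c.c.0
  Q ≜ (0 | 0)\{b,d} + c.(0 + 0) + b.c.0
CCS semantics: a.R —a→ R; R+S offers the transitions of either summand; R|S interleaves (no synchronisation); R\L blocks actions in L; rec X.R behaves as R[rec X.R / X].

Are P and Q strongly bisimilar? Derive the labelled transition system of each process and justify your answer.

P's transition system — 5 states:
  s0 = (0 | 0)\{b,d} + c.(0 + 0) + b.c.c.0 has moves --b--▸ s1, --c--▸ s2
  s1 = c.c.0 has moves --c--▸ s3
  s2 = 0 + 0 has moves (no moves)
  s3 = c.0 has moves --c--▸ s4
  s4 = 0 has moves (no moves)
Q's transition system — 4 states:
  t0 = (0 | 0)\{b,d} + c.(0 + 0) + b.c.0 has moves --b--▸ t1, --c--▸ t2
  t1 = c.0 has moves --c--▸ t3
  t2 = 0 + 0 has moves (no moves)
  t3 = 0 has moves (no moves)
Coarsest stable partition (strong bisimilarity classes):
  B0 = {s0}
  B1 = {s1}
  B2 = {s3, t1}
  B3 = {s2, s4, t2, t3}
  B4 = {t0}
s0 ∈ B0, t0 ∈ B4 → different blocks

NO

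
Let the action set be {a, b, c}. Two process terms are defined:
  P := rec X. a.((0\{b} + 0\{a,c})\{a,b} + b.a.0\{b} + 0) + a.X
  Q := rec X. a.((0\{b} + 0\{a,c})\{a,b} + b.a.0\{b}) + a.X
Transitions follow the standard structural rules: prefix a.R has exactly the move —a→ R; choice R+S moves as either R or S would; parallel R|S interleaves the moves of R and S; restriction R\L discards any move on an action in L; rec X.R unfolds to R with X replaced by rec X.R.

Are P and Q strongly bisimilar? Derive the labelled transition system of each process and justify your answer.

P's transition system — 4 states:
  u0 = rec X. a.((0\{b} + 0\{a,c})\{a,b} + b.a.0\{b} + 0) + a.X has moves ··a··> u0, ··a··> u1
  u1 = (0\{b} + 0\{a,c})\{a,b} + b.a.0\{b} + 0 has moves ··b··> u2
  u2 = a.0\{b} has moves ··a··> u3
  u3 = 0\{b} has moves ∅
Q's transition system — 4 states:
  v0 = rec X. a.((0\{b} + 0\{a,c})\{a,b} + b.a.0\{b}) + a.X has moves ··a··> v0, ··a··> v1
  v1 = (0\{b} + 0\{a,c})\{a,b} + b.a.0\{b} has moves ··b··> v2
  v2 = a.0\{b} has moves ··a··> v3
  v3 = 0\{b} has moves ∅
Bisimilarity quotient blocks:
  B0 = {u0, v0}
  B1 = {u1, v1}
  B2 = {u2, v2}
  B3 = {u3, v3}
u0 ∈ B0, v0 ∈ B0 → same block

bisimilar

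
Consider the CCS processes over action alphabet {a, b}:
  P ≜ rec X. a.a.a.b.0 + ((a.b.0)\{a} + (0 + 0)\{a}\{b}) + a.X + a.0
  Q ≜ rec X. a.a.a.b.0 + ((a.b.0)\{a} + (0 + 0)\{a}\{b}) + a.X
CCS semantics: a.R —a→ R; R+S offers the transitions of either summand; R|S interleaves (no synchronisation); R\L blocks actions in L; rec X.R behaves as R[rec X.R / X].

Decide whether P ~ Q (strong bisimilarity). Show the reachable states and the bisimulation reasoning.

LTS(P): 5 reachable states
  p0 = rec X. a.a.a.b.0 + ((a.b.0)\{a} + (0 + 0)\{a}\{b}) + a.X + a.0 | ··a··> p0, ··a··> p1, ··a··> p2
  p1 = 0 | (no moves)
  p2 = a.a.b.0 | ··a··> p3
  p3 = a.b.0 | ··a··> p4
  p4 = b.0 | ··b··> p1
LTS(Q): 5 reachable states
  q0 = rec X. a.a.a.b.0 + ((a.b.0)\{a} + (0 + 0)\{a}\{b}) + a.X | ··a··> q0, ··a··> q1
  q1 = a.a.b.0 | ··a··> q2
  q2 = a.b.0 | ··a··> q3
  q3 = b.0 | ··b··> q4
  q4 = 0 | (no moves)
Bisimilarity quotient blocks:
  B0 = {p0}
  B1 = {p1, q4}
  B2 = {p2, q1}
  B3 = {p3, q2}
  B4 = {p4, q3}
  B5 = {q0}
p0 ∈ B0, q0 ∈ B5 → different blocks

NO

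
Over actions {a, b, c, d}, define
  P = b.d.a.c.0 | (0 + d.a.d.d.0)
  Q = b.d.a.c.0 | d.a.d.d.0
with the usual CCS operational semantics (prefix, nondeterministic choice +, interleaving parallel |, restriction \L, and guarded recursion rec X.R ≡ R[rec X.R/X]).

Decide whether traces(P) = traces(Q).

P's transition system — 25 states:
  p0 = b.d.a.c.0 | (0 + d.a.d.d.0) ⊢ =b=> p1, =d=> p2
  p1 = d.a.c.0 | (0 + d.a.d.d.0) ⊢ =d=> p3, =d=> p4
  p2 = b.d.a.c.0 | a.d.d.0 ⊢ =a=> p5, =b=> p4
  p3 = a.c.0 | (0 + d.a.d.d.0) ⊢ =a=> p6, =d=> p7
  p4 = d.a.c.0 | a.d.d.0 ⊢ =a=> p8, =d=> p7
  p5 = b.d.a.c.0 | d.d.0 ⊢ =b=> p8, =d=> p9
  p6 = c.0 | (0 + d.a.d.d.0) ⊢ =c=> p10, =d=> p11
  p7 = a.c.0 | a.d.d.0 ⊢ =a=> p11, =a=> p12
  p8 = d.a.c.0 | d.d.0 ⊢ =d=> p12, =d=> p13
  p9 = b.d.a.c.0 | d.0 ⊢ =b=> p13, =d=> p14
  p10 = 0 | (0 + d.a.d.d.0) ⊢ =d=> p15
  p11 = c.0 | a.d.d.0 ⊢ =a=> p16, =c=> p15
  p12 = a.c.0 | d.d.0 ⊢ =a=> p16, =d=> p17
  p13 = d.a.c.0 | d.0 ⊢ =d=> p17, =d=> p18
  p14 = b.d.a.c.0 | 0 ⊢ =b=> p18
  p15 = 0 | a.d.d.0 ⊢ =a=> p19
  p16 = c.0 | d.d.0 ⊢ =c=> p19, =d=> p20
  p17 = a.c.0 | d.0 ⊢ =a=> p20, =d=> p21
  p18 = d.a.c.0 | 0 ⊢ =d=> p21
  p19 = 0 | d.d.0 ⊢ =d=> p22
  p20 = c.0 | d.0 ⊢ =c=> p22, =d=> p23
  p21 = a.c.0 | 0 ⊢ =a=> p23
  p22 = 0 | d.0 ⊢ =d=> p24
  p23 = c.0 | 0 ⊢ =c=> p24
  p24 = 0 | 0 ⊢ stopped
Q's transition system — 25 states:
  q0 = b.d.a.c.0 | d.a.d.d.0 ⊢ =b=> q1, =d=> q2
  q1 = d.a.c.0 | d.a.d.d.0 ⊢ =d=> q3, =d=> q4
  q2 = b.d.a.c.0 | a.d.d.0 ⊢ =a=> q5, =b=> q4
  q3 = a.c.0 | d.a.d.d.0 ⊢ =a=> q6, =d=> q7
  q4 = d.a.c.0 | a.d.d.0 ⊢ =a=> q8, =d=> q7
  q5 = b.d.a.c.0 | d.d.0 ⊢ =b=> q8, =d=> q9
  q6 = c.0 | d.a.d.d.0 ⊢ =c=> q10, =d=> q11
  q7 = a.c.0 | a.d.d.0 ⊢ =a=> q11, =a=> q12
  q8 = d.a.c.0 | d.d.0 ⊢ =d=> q12, =d=> q13
  q9 = b.d.a.c.0 | d.0 ⊢ =b=> q13, =d=> q14
  q10 = 0 | d.a.d.d.0 ⊢ =d=> q15
  q11 = c.0 | a.d.d.0 ⊢ =a=> q16, =c=> q15
  q12 = a.c.0 | d.d.0 ⊢ =a=> q16, =d=> q17
  q13 = d.a.c.0 | d.0 ⊢ =d=> q17, =d=> q18
  q14 = b.d.a.c.0 | 0 ⊢ =b=> q18
  q15 = 0 | a.d.d.0 ⊢ =a=> q19
  q16 = c.0 | d.d.0 ⊢ =c=> q19, =d=> q20
  q17 = a.c.0 | d.0 ⊢ =a=> q20, =d=> q21
  q18 = d.a.c.0 | 0 ⊢ =d=> q21
  q19 = 0 | d.d.0 ⊢ =d=> q22
  q20 = c.0 | d.0 ⊢ =c=> q22, =d=> q23
  q21 = a.c.0 | 0 ⊢ =a=> q23
  q22 = 0 | d.0 ⊢ =d=> q24
  q23 = c.0 | 0 ⊢ =c=> q24
  q24 = 0 | 0 ⊢ stopped
Bisimilarity quotient blocks:
  B0 = {p0, q0}
  B1 = {p1, q1}
  B2 = {p4, q4}
  B3 = {p7, q7}
  B4 = {p12, q12}
  B5 = {p17, q17}
  B6 = {p20, q20}
  B7 = {p23, q23}
  B8 = {p24, q24}
  B9 = {p22, q22}
  B10 = {p21, q21}
  B11 = {p16, q16}
  B12 = {p19, q19}
  B13 = {p11, q11}
  B14 = {p15, q15}
  B15 = {p8, q8}
  B16 = {p13, q13}
  B17 = {p18, q18}
  B18 = {p3, q3}
  B19 = {p6, q6}
  B20 = {p10, q10}
  B21 = {p2, q2}
  B22 = {p5, q5}
  B23 = {p9, q9}
  B24 = {p14, q14}
p0 ∈ B0, q0 ∈ B0 → same block
Bisimilar ⇒ trace-equivalent.

traces(P) = traces(Q)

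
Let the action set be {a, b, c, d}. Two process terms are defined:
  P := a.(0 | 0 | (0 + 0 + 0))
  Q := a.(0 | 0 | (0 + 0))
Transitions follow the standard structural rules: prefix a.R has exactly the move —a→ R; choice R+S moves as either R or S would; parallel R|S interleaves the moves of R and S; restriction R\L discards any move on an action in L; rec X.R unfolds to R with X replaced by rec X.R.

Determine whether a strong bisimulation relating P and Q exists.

LTS(P): 2 reachable states
  p0 = a.(0 | 0 | (0 + 0 + 0)) :: -a-> p1
  p1 = 0 | 0 | (0 + 0 + 0) :: ∅
LTS(Q): 2 reachable states
  q0 = a.(0 | 0 | (0 + 0)) :: -a-> q1
  q1 = 0 | 0 | (0 + 0) :: ∅
Coarsest stable partition (strong bisimilarity classes):
  B0 = {p0, q0}
  B1 = {p1, q1}
p0 ∈ B0, q0 ∈ B0 → same block

YES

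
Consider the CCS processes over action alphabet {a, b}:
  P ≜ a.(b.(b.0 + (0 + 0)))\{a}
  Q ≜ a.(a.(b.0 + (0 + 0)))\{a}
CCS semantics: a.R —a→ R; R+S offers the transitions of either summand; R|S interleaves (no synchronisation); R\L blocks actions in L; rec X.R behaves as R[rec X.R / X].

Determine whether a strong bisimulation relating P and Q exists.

P's transition system — 4 states:
  u0 = a.(b.(b.0 + (0 + 0)))\{a} has moves —a→ u1
  u1 = (b.(b.0 + (0 + 0)))\{a} has moves —b→ u2
  u2 = (b.0 + (0 + 0))\{a} has moves —b→ u3
  u3 = 0\{a} has moves stopped
Q's transition system — 2 states:
  v0 = a.(a.(b.0 + (0 + 0)))\{a} has moves —a→ v1
  v1 = (a.(b.0 + (0 + 0)))\{a} has moves stopped
Partition-refinement fixed point:
  B0 = {u0}
  B1 = {u1}
  B2 = {u2}
  B3 = {u3, v1}
  B4 = {v0}
u0 ∈ B0, v0 ∈ B4 → different blocks

NO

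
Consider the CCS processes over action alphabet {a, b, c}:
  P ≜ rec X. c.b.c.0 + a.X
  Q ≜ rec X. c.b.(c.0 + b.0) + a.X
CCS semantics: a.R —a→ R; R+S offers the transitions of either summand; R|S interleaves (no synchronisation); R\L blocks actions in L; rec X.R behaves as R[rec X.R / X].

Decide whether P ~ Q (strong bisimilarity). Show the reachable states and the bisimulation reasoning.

NO

P's transition system — 4 states:
  p0 = rec X. c.b.c.0 + a.X → =a=> p0, =c=> p1
  p1 = b.c.0 → =b=> p2
  p2 = c.0 → =c=> p3
  p3 = 0 → stopped
Q's transition system — 4 states:
  q0 = rec X. c.b.(c.0 + b.0) + a.X → =a=> q0, =c=> q1
  q1 = b.(c.0 + b.0) → =b=> q2
  q2 = c.0 + b.0 → =b=> q3, =c=> q3
  q3 = 0 → stopped
Coarsest stable partition (strong bisimilarity classes):
  B0 = {p0}
  B1 = {p1}
  B2 = {p2}
  B3 = {p3, q3}
  B4 = {q0}
  B5 = {q1}
  B6 = {q2}
p0 ∈ B0, q0 ∈ B4 → different blocks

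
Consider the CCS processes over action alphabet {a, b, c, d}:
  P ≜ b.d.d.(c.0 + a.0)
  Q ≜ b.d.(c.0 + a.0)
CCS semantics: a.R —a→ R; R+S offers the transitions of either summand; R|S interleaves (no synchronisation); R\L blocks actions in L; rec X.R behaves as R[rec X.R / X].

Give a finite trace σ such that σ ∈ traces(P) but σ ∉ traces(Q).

bdd

Reachable graph of P (5 states):
  u0 = b.d.d.(c.0 + a.0) :: -b-> u1
  u1 = d.d.(c.0 + a.0) :: -d-> u2
  u2 = d.(c.0 + a.0) :: -d-> u3
  u3 = c.0 + a.0 :: -a-> u4, -c-> u4
  u4 = 0 :: stopped
Reachable graph of Q (4 states):
  v0 = b.d.(c.0 + a.0) :: -b-> v1
  v1 = d.(c.0 + a.0) :: -d-> v2
  v2 = c.0 + a.0 :: -a-> v3, -c-> v3
  v3 = 0 :: stopped
Run σ = ⟨bdd⟩ on P: start {u0}
  after b @ step 1: {u1}
  after d @ step 2: {u2}
  after d @ step 3: {u3}
  ✓ P
Run σ = ⟨bdd⟩ on Q: start {v0}
  after b @ step 1: {v1}
  after d @ step 2: {v2}
  after d @ step 3: no successor for Q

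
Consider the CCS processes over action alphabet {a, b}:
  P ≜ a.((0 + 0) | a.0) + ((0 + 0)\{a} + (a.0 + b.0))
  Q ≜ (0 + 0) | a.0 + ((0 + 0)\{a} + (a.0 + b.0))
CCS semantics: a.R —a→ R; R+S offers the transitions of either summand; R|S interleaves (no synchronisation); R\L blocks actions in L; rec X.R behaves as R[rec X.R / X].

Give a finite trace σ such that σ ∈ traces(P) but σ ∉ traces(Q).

LTS(P): 4 reachable states
  p0 = a.((0 + 0) | a.0) + ((0 + 0)\{a} + (a.0 + b.0)) | =a=> p1, =a=> p2, =b=> p2
  p1 = (0 + 0) | a.0 | =a=> p3
  p2 = 0 | ·
  p3 = (0 + 0) | 0 | ·
LTS(Q): 3 reachable states
  q0 = (0 + 0) | a.0 + ((0 + 0)\{a} + (a.0 + b.0)) | =a=> q1, =a=> q2, =b=> q2
  q1 = (0 + 0) | 0 | ·
  q2 = 0 | ·
Executing aa from P (initial set {p0}):
  [1] a ⇒ {p1, p2}
  [2] a ⇒ {p3}
  — P admits the full trace.
Executing aa from Q (initial set {q0}):
  [1] a ⇒ {q1, q2}
  [2] a ⇒ ∅  — Q cannot continue

aa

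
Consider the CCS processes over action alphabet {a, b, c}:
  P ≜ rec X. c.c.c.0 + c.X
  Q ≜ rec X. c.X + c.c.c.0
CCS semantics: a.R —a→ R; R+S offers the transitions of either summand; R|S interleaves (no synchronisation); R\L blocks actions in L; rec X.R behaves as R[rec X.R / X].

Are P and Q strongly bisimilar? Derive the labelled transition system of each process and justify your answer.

P ~ Q

Reachable graph of P (4 states):
  p0 = rec X. c.c.c.0 + c.X has moves --c--▸ p0, --c--▸ p1
  p1 = c.c.0 has moves --c--▸ p2
  p2 = c.0 has moves --c--▸ p3
  p3 = 0 has moves ∅
Reachable graph of Q (4 states):
  q0 = rec X. c.X + c.c.c.0 has moves --c--▸ q0, --c--▸ q1
  q1 = c.c.0 has moves --c--▸ q2
  q2 = c.0 has moves --c--▸ q3
  q3 = 0 has moves ∅
Coarsest stable partition (strong bisimilarity classes):
  B0 = {p0, q0}
  B1 = {p1, q1}
  B2 = {p2, q2}
  B3 = {p3, q3}
p0 ∈ B0, q0 ∈ B0 → same block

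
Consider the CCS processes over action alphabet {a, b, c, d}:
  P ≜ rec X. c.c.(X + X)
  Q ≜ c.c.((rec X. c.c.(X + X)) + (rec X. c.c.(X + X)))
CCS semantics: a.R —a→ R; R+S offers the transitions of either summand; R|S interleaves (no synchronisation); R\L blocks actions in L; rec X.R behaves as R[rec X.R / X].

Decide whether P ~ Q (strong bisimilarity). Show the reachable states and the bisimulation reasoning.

YES

Reachable graph of P (3 states):
  s0 = rec X. c.c.(X + X) → -c-> s1
  s1 = c.((rec X. c.c.(X + X)) + (rec X. c.c.(X + X))) → -c-> s2
  s2 = (rec X. c.c.(X + X)) + (rec X. c.c.(X + X)) → -c-> s1
Reachable graph of Q (3 states):
  t0 = c.c.((rec X. c.c.(X + X)) + (rec X. c.c.(X + X))) → -c-> t1
  t1 = c.((rec X. c.c.(X + X)) + (rec X. c.c.(X + X))) → -c-> t2
  t2 = (rec X. c.c.(X + X)) + (rec X. c.c.(X + X)) → -c-> t1
Partition-refinement fixed point:
  B0 = {s0, s1, s2, t0, t1, t2}
s0 ∈ B0, t0 ∈ B0 → same block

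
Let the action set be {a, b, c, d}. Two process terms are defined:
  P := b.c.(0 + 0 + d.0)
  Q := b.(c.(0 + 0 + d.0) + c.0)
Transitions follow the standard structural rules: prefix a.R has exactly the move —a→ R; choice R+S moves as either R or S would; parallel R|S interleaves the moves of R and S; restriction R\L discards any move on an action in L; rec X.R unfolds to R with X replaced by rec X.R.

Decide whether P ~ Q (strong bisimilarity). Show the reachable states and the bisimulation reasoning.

LTS(P): 4 reachable states
  p0 = b.c.(0 + 0 + d.0) | --b--▸ p1
  p1 = c.(0 + 0 + d.0) | --c--▸ p2
  p2 = 0 + 0 + d.0 | --d--▸ p3
  p3 = 0 | stopped
LTS(Q): 4 reachable states
  q0 = b.(c.(0 + 0 + d.0) + c.0) | --b--▸ q1
  q1 = c.(0 + 0 + d.0) + c.0 | --c--▸ q2, --c--▸ q3
  q2 = 0 | stopped
  q3 = 0 + 0 + d.0 | --d--▸ q2
Coarsest stable partition (strong bisimilarity classes):
  B0 = {p0}
  B1 = {p1}
  B2 = {p2, q3}
  B3 = {p3, q2}
  B4 = {q0}
  B5 = {q1}
p0 ∈ B0, q0 ∈ B4 → different blocks

NO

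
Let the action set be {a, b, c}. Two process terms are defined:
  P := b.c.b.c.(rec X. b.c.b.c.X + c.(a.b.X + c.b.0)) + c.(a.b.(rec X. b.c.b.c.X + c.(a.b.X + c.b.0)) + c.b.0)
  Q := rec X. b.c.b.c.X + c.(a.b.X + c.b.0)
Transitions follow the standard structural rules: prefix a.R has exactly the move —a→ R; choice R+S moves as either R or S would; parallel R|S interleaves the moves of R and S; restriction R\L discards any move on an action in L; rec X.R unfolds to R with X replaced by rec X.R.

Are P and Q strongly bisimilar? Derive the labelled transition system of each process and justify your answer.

P's transition system — 9 states:
  p0 = b.c.b.c.(rec X. b.c.b.c.X + c.(a.b.X + c.b.0)) + c.(a.b.(rec X. b.c.b.c.X + c.(a.b.X + c.b.0)) + c.b.0) :: -b-> p1, -c-> p2
  p1 = c.b.c.(rec X. b.c.b.c.X + c.(a.b.X + c.b.0)) :: -c-> p3
  p2 = a.b.(rec X. b.c.b.c.X + c.(a.b.X + c.b.0)) + c.b.0 :: -a-> p4, -c-> p5
  p3 = b.c.(rec X. b.c.b.c.X + c.(a.b.X + c.b.0)) :: -b-> p6
  p4 = b.(rec X. b.c.b.c.X + c.(a.b.X + c.b.0)) :: -b-> p7
  p5 = b.0 :: -b-> p8
  p6 = c.(rec X. b.c.b.c.X + c.(a.b.X + c.b.0)) :: -c-> p7
  p7 = rec X. b.c.b.c.X + c.(a.b.X + c.b.0) :: -b-> p1, -c-> p2
  p8 = 0 :: (no moves)
Q's transition system — 8 states:
  q0 = rec X. b.c.b.c.X + c.(a.b.X + c.b.0) :: -b-> q1, -c-> q2
  q1 = c.b.c.(rec X. b.c.b.c.X + c.(a.b.X + c.b.0)) :: -c-> q3
  q2 = a.b.(rec X. b.c.b.c.X + c.(a.b.X + c.b.0)) + c.b.0 :: -a-> q4, -c-> q5
  q3 = b.c.(rec X. b.c.b.c.X + c.(a.b.X + c.b.0)) :: -b-> q6
  q4 = b.(rec X. b.c.b.c.X + c.(a.b.X + c.b.0)) :: -b-> q0
  q5 = b.0 :: -b-> q7
  q6 = c.(rec X. b.c.b.c.X + c.(a.b.X + c.b.0)) :: -c-> q0
  q7 = 0 :: (no moves)
Bisimilarity quotient blocks:
  B0 = {p0, p7, q0}
  B1 = {p2, q2}
  B2 = {p4, q4}
  B3 = {p1, q1}
  B4 = {p3, q3}
  B5 = {p6, q6}
  B6 = {p5, q5}
  B7 = {p8, q7}
p0 ∈ B0, q0 ∈ B0 → same block

bisimilar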